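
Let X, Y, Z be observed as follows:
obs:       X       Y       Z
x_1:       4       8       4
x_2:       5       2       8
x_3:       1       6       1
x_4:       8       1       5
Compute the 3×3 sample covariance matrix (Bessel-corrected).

Step 1 — column means:
  mean(X) = (4 + 5 + 1 + 8) / 4 = 18/4 = 4.5
  mean(Y) = (8 + 2 + 6 + 1) / 4 = 17/4 = 4.25
  mean(Z) = (4 + 8 + 1 + 5) / 4 = 18/4 = 4.5

Step 2 — sample covariance S[i,j] = (1/(n-1)) · Σ_k (x_{k,i} - mean_i) · (x_{k,j} - mean_j), with n-1 = 3.
  S[X,X] = ((-0.5)·(-0.5) + (0.5)·(0.5) + (-3.5)·(-3.5) + (3.5)·(3.5)) / 3 = 25/3 = 8.3333
  S[X,Y] = ((-0.5)·(3.75) + (0.5)·(-2.25) + (-3.5)·(1.75) + (3.5)·(-3.25)) / 3 = -20.5/3 = -6.8333
  S[X,Z] = ((-0.5)·(-0.5) + (0.5)·(3.5) + (-3.5)·(-3.5) + (3.5)·(0.5)) / 3 = 16/3 = 5.3333
  S[Y,Y] = ((3.75)·(3.75) + (-2.25)·(-2.25) + (1.75)·(1.75) + (-3.25)·(-3.25)) / 3 = 32.75/3 = 10.9167
  S[Y,Z] = ((3.75)·(-0.5) + (-2.25)·(3.5) + (1.75)·(-3.5) + (-3.25)·(0.5)) / 3 = -17.5/3 = -5.8333
  S[Z,Z] = ((-0.5)·(-0.5) + (3.5)·(3.5) + (-3.5)·(-3.5) + (0.5)·(0.5)) / 3 = 25/3 = 8.3333

S is symmetric (S[j,i] = S[i,j]). Assembling:

S = [[8.3333, -6.8333, 5.3333],
 [-6.8333, 10.9167, -5.8333],
 [5.3333, -5.8333, 8.3333]]


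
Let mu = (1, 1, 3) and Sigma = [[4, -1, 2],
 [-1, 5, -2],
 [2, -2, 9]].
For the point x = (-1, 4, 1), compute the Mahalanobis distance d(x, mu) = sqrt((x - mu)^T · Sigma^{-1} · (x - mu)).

Step 1 — centre the observation: (x - mu) = (-2, 3, -2).

Step 2 — invert Sigma (cofactor / det for 3×3, or solve directly):
  Sigma^{-1} = [[0.2867, 0.035, -0.0559],
 [0.035, 0.2238, 0.042],
 [-0.0559, 0.042, 0.1329]].

Step 3 — form the quadratic (x - mu)^T · Sigma^{-1} · (x - mu):
  Sigma^{-1} · (x - mu) = (-0.3566, 0.5175, -0.028).
  (x - mu)^T · [Sigma^{-1} · (x - mu)] = (-2)·(-0.3566) + (3)·(0.5175) + (-2)·(-0.028) = 2.3217.

Step 4 — take square root: d = √(2.3217) ≈ 1.5237.

d(x, mu) = √(2.3217) ≈ 1.5237


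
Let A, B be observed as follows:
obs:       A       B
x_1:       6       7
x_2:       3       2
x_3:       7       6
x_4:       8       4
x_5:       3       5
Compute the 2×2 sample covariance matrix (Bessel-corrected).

Step 1 — column means:
  mean(A) = (6 + 3 + 7 + 8 + 3) / 5 = 27/5 = 5.4
  mean(B) = (7 + 2 + 6 + 4 + 5) / 5 = 24/5 = 4.8

Step 2 — sample covariance S[i,j] = (1/(n-1)) · Σ_k (x_{k,i} - mean_i) · (x_{k,j} - mean_j), with n-1 = 4.
  S[A,A] = ((0.6)·(0.6) + (-2.4)·(-2.4) + (1.6)·(1.6) + (2.6)·(2.6) + (-2.4)·(-2.4)) / 4 = 21.2/4 = 5.3
  S[A,B] = ((0.6)·(2.2) + (-2.4)·(-2.8) + (1.6)·(1.2) + (2.6)·(-0.8) + (-2.4)·(0.2)) / 4 = 7.4/4 = 1.85
  S[B,B] = ((2.2)·(2.2) + (-2.8)·(-2.8) + (1.2)·(1.2) + (-0.8)·(-0.8) + (0.2)·(0.2)) / 4 = 14.8/4 = 3.7

S is symmetric (S[j,i] = S[i,j]). Assembling:

S = [[5.3, 1.85],
 [1.85, 3.7]]


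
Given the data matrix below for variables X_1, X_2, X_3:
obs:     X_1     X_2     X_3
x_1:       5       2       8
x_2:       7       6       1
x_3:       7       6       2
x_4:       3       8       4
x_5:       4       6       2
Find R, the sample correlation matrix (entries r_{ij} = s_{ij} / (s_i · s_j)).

Step 1 — column means:
  mean(X_1) = (5 + 7 + 7 + 3 + 4) / 5 = 26/5 = 5.2
  mean(X_2) = (2 + 6 + 6 + 8 + 6) / 5 = 28/5 = 5.6
  mean(X_3) = (8 + 1 + 2 + 4 + 2) / 5 = 17/5 = 3.4

Step 2 — sample variances and covariances s[i,j] = (1/(n-1)) · Σ_k (x_{k,i} - mean_i) · (x_{k,j} - mean_j), with n-1 = 4:
  s[X_1,X_1] = ((-0.2)·(-0.2) + (1.8)·(1.8) + (1.8)·(1.8) + (-2.2)·(-2.2) + (-1.2)·(-1.2)) / 4 = 12.8/4 = 3.2
  s[X_1,X_2] = ((-0.2)·(-3.6) + (1.8)·(0.4) + (1.8)·(0.4) + (-2.2)·(2.4) + (-1.2)·(0.4)) / 4 = -3.6/4 = -0.9
  s[X_1,X_3] = ((-0.2)·(4.6) + (1.8)·(-2.4) + (1.8)·(-1.4) + (-2.2)·(0.6) + (-1.2)·(-1.4)) / 4 = -7.4/4 = -1.85
  s[X_2,X_2] = ((-3.6)·(-3.6) + (0.4)·(0.4) + (0.4)·(0.4) + (2.4)·(2.4) + (0.4)·(0.4)) / 4 = 19.2/4 = 4.8
  s[X_2,X_3] = ((-3.6)·(4.6) + (0.4)·(-2.4) + (0.4)·(-1.4) + (2.4)·(0.6) + (0.4)·(-1.4)) / 4 = -17.2/4 = -4.3
  s[X_3,X_3] = ((4.6)·(4.6) + (-2.4)·(-2.4) + (-1.4)·(-1.4) + (0.6)·(0.6) + (-1.4)·(-1.4)) / 4 = 31.2/4 = 7.8
  Sample standard deviations s_i = √(s[i,i]):
  s(X_1) = √(3.2) = 1.7889
  s(X_2) = √(4.8) = 2.1909
  s(X_3) = √(7.8) = 2.7928

Step 3 — r_{ij} = s_{ij} / (s_i · s_j):
  r[X_1,X_1] = 1 (diagonal).
  r[X_1,X_2] = -0.9 / (1.7889 · 2.1909) = -0.9 / 3.9192 = -0.2296
  r[X_1,X_3] = -1.85 / (1.7889 · 2.7928) = -1.85 / 4.996 = -0.3703
  r[X_2,X_2] = 1 (diagonal).
  r[X_2,X_3] = -4.3 / (2.1909 · 2.7928) = -4.3 / 6.1188 = -0.7027
  r[X_3,X_3] = 1 (diagonal).

R is symmetric with unit diagonal. Assembling:

R = [[1, -0.2296, -0.3703],
 [-0.2296, 1, -0.7027],
 [-0.3703, -0.7027, 1]]


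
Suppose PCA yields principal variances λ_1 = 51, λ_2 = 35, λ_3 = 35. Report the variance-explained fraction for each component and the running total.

Step 1 — total variance = trace(Sigma) = Σ λ_i = 51 + 35 + 35 = 121.

Step 2 — fraction explained by component i = λ_i / Σ λ:
  PC1: 51/121 = 0.4215
  PC2: 35/121 = 0.2893
  PC3: 35/121 = 0.2893

Step 3 — cumulative fraction after k components = (λ_1 + ... + λ_k) / Σ λ:
  k = 1: 51/121 = 0.4215
  k = 2: (51 + 35)/121 = 86/121 = 0.7107
  k = 3: (51 + 35 + 35)/121 = 121/121 = 1

Summary (fraction, with percent):

explained: PC1 0.4215 (42.15%), PC2 0.2893 (28.93%), PC3 0.2893 (28.93%);  cumulative: 0.4215, 0.7107, 1


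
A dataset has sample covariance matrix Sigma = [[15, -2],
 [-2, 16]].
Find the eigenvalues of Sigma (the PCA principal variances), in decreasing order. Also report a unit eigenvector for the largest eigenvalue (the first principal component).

Step 1 — characteristic polynomial of 2×2 Sigma:
  det(Sigma - λI) = λ² - trace · λ + det = 0.
  trace = 15 + 16 = 31, det = 15·16 - (-2)² = 236.
Step 2 — discriminant:
  Δ = trace² - 4·det = 961 - 944 = 17.
Step 3 — eigenvalues:
  λ = (trace ± √Δ)/2 = (31 ± 4.1231)/2,
  λ_1 = 17.5616,  λ_2 = 13.4384.

Step 4 — unit eigenvector for λ_1: solve (Sigma - λ_1 I)v = 0. First row:
  (15 - 17.5616)·v_x + (-2)·v_y = 0, i.e. (-2.5616)·v_x + (-2)·v_y = 0,
  so v ∝ (b, λ_1 - a) = (-2, 2.5616); multiply by -1 so the first entry is positive: u = (2, -2.5616).
  ||u|| = √((2)² + (-2.5616)²) = √(10.5616) ≈ 3.2499,
  v_1 = u/||u|| ≈ (0.6154, -0.7882) (||v_1|| = 1).

λ_1 = 17.5616,  λ_2 = 13.4384;  v_1 ≈ (0.6154, -0.7882)


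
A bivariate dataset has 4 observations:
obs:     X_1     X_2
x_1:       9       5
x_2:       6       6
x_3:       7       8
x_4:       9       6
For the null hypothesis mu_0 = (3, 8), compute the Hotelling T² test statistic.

Step 1 — sample mean vector:
  mean(X_1) = (9 + 6 + 7 + 9) / 4 = 31/4 = 7.75
  mean(X_2) = (5 + 6 + 8 + 6) / 4 = 25/4 = 6.25
  x̄ = (7.75, 6.25),  deviation x̄ - mu_0 = (7.75, 6.25) - (3, 8) = (4.75, -1.75).

Step 2 — sample covariance matrix, S[i,j] = (1/(n-1)) · Σ_k (x_{k,i} - mean_i) · (x_{k,j} - mean_j), divisor n-1 = 3:
  S[X_1,X_1] = ((1.25)·(1.25) + (-1.75)·(-1.75) + (-0.75)·(-0.75) + (1.25)·(1.25)) / 3 = 6.75/3 = 2.25
  S[X_1,X_2] = ((1.25)·(-1.25) + (-1.75)·(-0.25) + (-0.75)·(1.75) + (1.25)·(-0.25)) / 3 = -2.75/3 = -0.9167
  S[X_2,X_2] = ((-1.25)·(-1.25) + (-0.25)·(-0.25) + (1.75)·(1.75) + (-0.25)·(-0.25)) / 3 = 4.75/3 = 1.5833
  S = [[2.25, -0.9167],
 [-0.9167, 1.5833]].

Step 3 — invert S. det(S) = 2.25·1.5833 - (-0.9167)² = 2.7222.
  S^{-1} = (1/det) · [[d, -b], [-b, a]] = [[0.5816, 0.3367],
 [0.3367, 0.8265]].

Step 4 — quadratic form (x̄ - mu_0)^T · S^{-1} · (x̄ - mu_0):
  S^{-1} · (x̄ - mu_0) = (2.1735, 0.1531),
  (x̄ - mu_0)^T · [...] = (4.75)·(2.1735) + (-1.75)·(0.1531) = 10.0561.

Step 5 — scale by n: T² = 4 · 10.0561 = 40.2245.

T² ≈ 40.2245


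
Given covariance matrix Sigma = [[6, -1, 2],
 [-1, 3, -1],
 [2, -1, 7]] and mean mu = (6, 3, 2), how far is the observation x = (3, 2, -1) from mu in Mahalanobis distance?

Step 1 — centre the observation: (x - mu) = (-3, -1, -3).

Step 2 — invert Sigma (cofactor / det for 3×3, or solve directly):
  Sigma^{-1} = [[0.1905, 0.0476, -0.0476],
 [0.0476, 0.3619, 0.0381],
 [-0.0476, 0.0381, 0.1619]].

Step 3 — form the quadratic (x - mu)^T · Sigma^{-1} · (x - mu):
  Sigma^{-1} · (x - mu) = (-0.4762, -0.619, -0.381).
  (x - mu)^T · [Sigma^{-1} · (x - mu)] = (-3)·(-0.4762) + (-1)·(-0.619) + (-3)·(-0.381) = 3.1905.

Step 4 — take square root: d = √(3.1905) ≈ 1.7862.

d(x, mu) = √(3.1905) ≈ 1.7862


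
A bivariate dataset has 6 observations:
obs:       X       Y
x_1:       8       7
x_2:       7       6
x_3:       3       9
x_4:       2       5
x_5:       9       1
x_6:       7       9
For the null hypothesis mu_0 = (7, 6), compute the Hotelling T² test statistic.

Step 1 — sample mean vector:
  mean(X) = (8 + 7 + 3 + 2 + 9 + 7) / 6 = 36/6 = 6
  mean(Y) = (7 + 6 + 9 + 5 + 1 + 9) / 6 = 37/6 = 6.1667
  x̄ = (6, 6.1667),  deviation x̄ - mu_0 = (6, 6.1667) - (7, 6) = (-1, 0.1667).

Step 2 — sample covariance matrix, S[i,j] = (1/(n-1)) · Σ_k (x_{k,i} - mean_i) · (x_{k,j} - mean_j), divisor n-1 = 5:
  S[X,X] = ((2)·(2) + (1)·(1) + (-3)·(-3) + (-4)·(-4) + (3)·(3) + (1)·(1)) / 5 = 40/5 = 8
  S[X,Y] = ((2)·(0.8333) + (1)·(-0.1667) + (-3)·(2.8333) + (-4)·(-1.1667) + (3)·(-5.1667) + (1)·(2.8333)) / 5 = -15/5 = -3
  S[Y,Y] = ((0.8333)·(0.8333) + (-0.1667)·(-0.1667) + (2.8333)·(2.8333) + (-1.1667)·(-1.1667) + (-5.1667)·(-5.1667) + (2.8333)·(2.8333)) / 5 = 44.8333/5 = 8.9667
  S = [[8, -3],
 [-3, 8.9667]].

Step 3 — invert S. det(S) = 8·8.9667 - (-3)² = 62.7333.
  S^{-1} = (1/det) · [[d, -b], [-b, a]] = [[0.1429, 0.0478],
 [0.0478, 0.1275]].

Step 4 — quadratic form (x̄ - mu_0)^T · S^{-1} · (x̄ - mu_0):
  S^{-1} · (x̄ - mu_0) = (-0.135, -0.0266),
  (x̄ - mu_0)^T · [...] = (-1)·(-0.135) + (0.1667)·(-0.0266) = 0.1305.

Step 5 — scale by n: T² = 6 · 0.1305 = 0.7832.

T² ≈ 0.7832


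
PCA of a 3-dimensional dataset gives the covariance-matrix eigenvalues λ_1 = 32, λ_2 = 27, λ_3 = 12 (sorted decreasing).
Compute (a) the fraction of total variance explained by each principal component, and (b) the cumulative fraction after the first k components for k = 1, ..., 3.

Step 1 — total variance = trace(Sigma) = Σ λ_i = 32 + 27 + 12 = 71.

Step 2 — fraction explained by component i = λ_i / Σ λ:
  PC1: 32/71 = 0.4507
  PC2: 27/71 = 0.3803
  PC3: 12/71 = 0.169

Step 3 — cumulative fraction after k components = (λ_1 + ... + λ_k) / Σ λ:
  k = 1: 32/71 = 0.4507
  k = 2: (32 + 27)/71 = 59/71 = 0.831
  k = 3: (32 + 27 + 12)/71 = 71/71 = 1

Summary (fraction, with percent):

explained: PC1 0.4507 (45.07%), PC2 0.3803 (38.03%), PC3 0.169 (16.9%);  cumulative: 0.4507, 0.831, 1


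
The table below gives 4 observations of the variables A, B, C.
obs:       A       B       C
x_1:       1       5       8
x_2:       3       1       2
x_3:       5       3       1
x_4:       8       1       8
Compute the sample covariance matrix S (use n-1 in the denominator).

Step 1 — column means:
  mean(A) = (1 + 3 + 5 + 8) / 4 = 17/4 = 4.25
  mean(B) = (5 + 1 + 3 + 1) / 4 = 10/4 = 2.5
  mean(C) = (8 + 2 + 1 + 8) / 4 = 19/4 = 4.75

Step 2 — sample covariance S[i,j] = (1/(n-1)) · Σ_k (x_{k,i} - mean_i) · (x_{k,j} - mean_j), with n-1 = 3.
  S[A,A] = ((-3.25)·(-3.25) + (-1.25)·(-1.25) + (0.75)·(0.75) + (3.75)·(3.75)) / 3 = 26.75/3 = 8.9167
  S[A,B] = ((-3.25)·(2.5) + (-1.25)·(-1.5) + (0.75)·(0.5) + (3.75)·(-1.5)) / 3 = -11.5/3 = -3.8333
  S[A,C] = ((-3.25)·(3.25) + (-1.25)·(-2.75) + (0.75)·(-3.75) + (3.75)·(3.25)) / 3 = 2.25/3 = 0.75
  S[B,B] = ((2.5)·(2.5) + (-1.5)·(-1.5) + (0.5)·(0.5) + (-1.5)·(-1.5)) / 3 = 11/3 = 3.6667
  S[B,C] = ((2.5)·(3.25) + (-1.5)·(-2.75) + (0.5)·(-3.75) + (-1.5)·(3.25)) / 3 = 5.5/3 = 1.8333
  S[C,C] = ((3.25)·(3.25) + (-2.75)·(-2.75) + (-3.75)·(-3.75) + (3.25)·(3.25)) / 3 = 42.75/3 = 14.25

S is symmetric (S[j,i] = S[i,j]). Assembling:

S = [[8.9167, -3.8333, 0.75],
 [-3.8333, 3.6667, 1.8333],
 [0.75, 1.8333, 14.25]]


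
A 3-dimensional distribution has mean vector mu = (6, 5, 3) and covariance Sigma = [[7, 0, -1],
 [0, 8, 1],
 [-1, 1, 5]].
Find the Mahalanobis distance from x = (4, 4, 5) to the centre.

Step 1 — centre the observation: (x - mu) = (-2, -1, 2).

Step 2 — invert Sigma (cofactor / det for 3×3, or solve directly):
  Sigma^{-1} = [[0.1472, -0.0038, 0.0302],
 [-0.0038, 0.1283, -0.0264],
 [0.0302, -0.0264, 0.2113]].

Step 3 — form the quadratic (x - mu)^T · Sigma^{-1} · (x - mu):
  Sigma^{-1} · (x - mu) = (-0.2302, -0.1736, 0.3887).
  (x - mu)^T · [Sigma^{-1} · (x - mu)] = (-2)·(-0.2302) + (-1)·(-0.1736) + (2)·(0.3887) = 1.4113.

Step 4 — take square root: d = √(1.4113) ≈ 1.188.

d(x, mu) = √(1.4113) ≈ 1.188


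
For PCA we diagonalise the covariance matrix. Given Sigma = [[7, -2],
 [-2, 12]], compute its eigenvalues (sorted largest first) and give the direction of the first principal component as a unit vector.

Step 1 — characteristic polynomial of 2×2 Sigma:
  det(Sigma - λI) = λ² - trace · λ + det = 0.
  trace = 7 + 12 = 19, det = 7·12 - (-2)² = 80.
Step 2 — discriminant:
  Δ = trace² - 4·det = 361 - 320 = 41.
Step 3 — eigenvalues:
  λ = (trace ± √Δ)/2 = (19 ± 6.4031)/2,
  λ_1 = 12.7016,  λ_2 = 6.2984.

Step 4 — unit eigenvector for λ_1: solve (Sigma - λ_1 I)v = 0. First row:
  (7 - 12.7016)·v_x + (-2)·v_y = 0, i.e. (-5.7016)·v_x + (-2)·v_y = 0,
  so v ∝ (b, λ_1 - a) = (-2, 5.7016); multiply by -1 so the first entry is positive: u = (2, -5.7016).
  ||u|| = √((2)² + (-5.7016)²) = √(36.5078) ≈ 6.0422,
  v_1 = u/||u|| ≈ (0.331, -0.9436) (||v_1|| = 1).

λ_1 = 12.7016,  λ_2 = 6.2984;  v_1 ≈ (0.331, -0.9436)


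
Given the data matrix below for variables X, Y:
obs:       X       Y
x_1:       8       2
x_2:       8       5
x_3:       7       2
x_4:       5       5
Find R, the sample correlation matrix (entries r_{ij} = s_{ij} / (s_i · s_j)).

Step 1 — column means:
  mean(X) = (8 + 8 + 7 + 5) / 4 = 28/4 = 7
  mean(Y) = (2 + 5 + 2 + 5) / 4 = 14/4 = 3.5

Step 2 — sample variances and covariances s[i,j] = (1/(n-1)) · Σ_k (x_{k,i} - mean_i) · (x_{k,j} - mean_j), with n-1 = 3:
  s[X,X] = ((1)·(1) + (1)·(1) + (0)·(0) + (-2)·(-2)) / 3 = 6/3 = 2
  s[X,Y] = ((1)·(-1.5) + (1)·(1.5) + (0)·(-1.5) + (-2)·(1.5)) / 3 = -3/3 = -1
  s[Y,Y] = ((-1.5)·(-1.5) + (1.5)·(1.5) + (-1.5)·(-1.5) + (1.5)·(1.5)) / 3 = 9/3 = 3
  Sample standard deviations s_i = √(s[i,i]):
  s(X) = √(2) = 1.4142
  s(Y) = √(3) = 1.7321

Step 3 — r_{ij} = s_{ij} / (s_i · s_j):
  r[X,X] = 1 (diagonal).
  r[X,Y] = -1 / (1.4142 · 1.7321) = -1 / 2.4495 = -0.4082
  r[Y,Y] = 1 (diagonal).

R is symmetric with unit diagonal. Assembling:

R = [[1, -0.4082],
 [-0.4082, 1]]


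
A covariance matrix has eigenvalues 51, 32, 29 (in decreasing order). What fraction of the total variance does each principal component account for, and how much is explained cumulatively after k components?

Step 1 — total variance = trace(Sigma) = Σ λ_i = 51 + 32 + 29 = 112.

Step 2 — fraction explained by component i = λ_i / Σ λ:
  PC1: 51/112 = 0.4554
  PC2: 32/112 = 0.2857
  PC3: 29/112 = 0.2589

Step 3 — cumulative fraction after k components = (λ_1 + ... + λ_k) / Σ λ:
  k = 1: 51/112 = 0.4554
  k = 2: (51 + 32)/112 = 83/112 = 0.7411
  k = 3: (51 + 32 + 29)/112 = 112/112 = 1

Summary (fraction, with percent):

explained: PC1 0.4554 (45.54%), PC2 0.2857 (28.57%), PC3 0.2589 (25.89%);  cumulative: 0.4554, 0.7411, 1


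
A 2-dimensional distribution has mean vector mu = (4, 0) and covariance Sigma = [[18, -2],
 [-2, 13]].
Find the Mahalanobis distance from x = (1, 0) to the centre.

Step 1 — centre the observation: (x - mu) = (-3, 0).

Step 2 — invert Sigma. det(Sigma) = 18·13 - (-2)² = 230.
  Sigma^{-1} = (1/det) · [[d, -b], [-b, a]] = [[0.0565, 0.0087],
 [0.0087, 0.0783]].

Step 3 — form the quadratic (x - mu)^T · Sigma^{-1} · (x - mu):
  Sigma^{-1} · (x - mu) = (-0.1696, -0.0261).
  (x - mu)^T · [Sigma^{-1} · (x - mu)] = (-3)·(-0.1696) + (0)·(-0.0261) = 0.5087.

Step 4 — take square root: d = √(0.5087) ≈ 0.7132.

d(x, mu) = √(0.5087) ≈ 0.7132


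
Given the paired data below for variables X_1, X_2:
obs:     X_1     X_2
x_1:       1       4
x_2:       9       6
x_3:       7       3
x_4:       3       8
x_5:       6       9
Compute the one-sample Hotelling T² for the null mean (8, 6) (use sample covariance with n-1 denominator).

Step 1 — sample mean vector:
  mean(X_1) = (1 + 9 + 7 + 3 + 6) / 5 = 26/5 = 5.2
  mean(X_2) = (4 + 6 + 3 + 8 + 9) / 5 = 30/5 = 6
  x̄ = (5.2, 6),  deviation x̄ - mu_0 = (5.2, 6) - (8, 6) = (-2.8, 0).

Step 2 — sample covariance matrix, S[i,j] = (1/(n-1)) · Σ_k (x_{k,i} - mean_i) · (x_{k,j} - mean_j), divisor n-1 = 4:
  S[X_1,X_1] = ((-4.2)·(-4.2) + (3.8)·(3.8) + (1.8)·(1.8) + (-2.2)·(-2.2) + (0.8)·(0.8)) / 4 = 40.8/4 = 10.2
  S[X_1,X_2] = ((-4.2)·(-2) + (3.8)·(0) + (1.8)·(-3) + (-2.2)·(2) + (0.8)·(3)) / 4 = 1/4 = 0.25
  S[X_2,X_2] = ((-2)·(-2) + (0)·(0) + (-3)·(-3) + (2)·(2) + (3)·(3)) / 4 = 26/4 = 6.5
  S = [[10.2, 0.25],
 [0.25, 6.5]].

Step 3 — invert S. det(S) = 10.2·6.5 - (0.25)² = 66.2375.
  S^{-1} = (1/det) · [[d, -b], [-b, a]] = [[0.0981, -0.0038],
 [-0.0038, 0.154]].

Step 4 — quadratic form (x̄ - mu_0)^T · S^{-1} · (x̄ - mu_0):
  S^{-1} · (x̄ - mu_0) = (-0.2748, 0.0106),
  (x̄ - mu_0)^T · [...] = (-2.8)·(-0.2748) + (0)·(0.0106) = 0.7694.

Step 5 — scale by n: T² = 5 · 0.7694 = 3.8468.

T² ≈ 3.8468


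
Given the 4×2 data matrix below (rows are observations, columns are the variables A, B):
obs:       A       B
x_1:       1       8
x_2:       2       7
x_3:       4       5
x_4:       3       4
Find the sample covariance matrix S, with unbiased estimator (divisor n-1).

Step 1 — column means:
  mean(A) = (1 + 2 + 4 + 3) / 4 = 10/4 = 2.5
  mean(B) = (8 + 7 + 5 + 4) / 4 = 24/4 = 6

Step 2 — sample covariance S[i,j] = (1/(n-1)) · Σ_k (x_{k,i} - mean_i) · (x_{k,j} - mean_j), with n-1 = 3.
  S[A,A] = ((-1.5)·(-1.5) + (-0.5)·(-0.5) + (1.5)·(1.5) + (0.5)·(0.5)) / 3 = 5/3 = 1.6667
  S[A,B] = ((-1.5)·(2) + (-0.5)·(1) + (1.5)·(-1) + (0.5)·(-2)) / 3 = -6/3 = -2
  S[B,B] = ((2)·(2) + (1)·(1) + (-1)·(-1) + (-2)·(-2)) / 3 = 10/3 = 3.3333

S is symmetric (S[j,i] = S[i,j]). Assembling:

S = [[1.6667, -2],
 [-2, 3.3333]]


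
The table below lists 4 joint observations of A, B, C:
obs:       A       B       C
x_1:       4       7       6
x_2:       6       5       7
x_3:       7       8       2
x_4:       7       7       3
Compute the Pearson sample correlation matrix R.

Step 1 — column means:
  mean(A) = (4 + 6 + 7 + 7) / 4 = 24/4 = 6
  mean(B) = (7 + 5 + 8 + 7) / 4 = 27/4 = 6.75
  mean(C) = (6 + 7 + 2 + 3) / 4 = 18/4 = 4.5

Step 2 — sample variances and covariances s[i,j] = (1/(n-1)) · Σ_k (x_{k,i} - mean_i) · (x_{k,j} - mean_j), with n-1 = 3:
  s[A,A] = ((-2)·(-2) + (0)·(0) + (1)·(1) + (1)·(1)) / 3 = 6/3 = 2
  s[A,B] = ((-2)·(0.25) + (0)·(-1.75) + (1)·(1.25) + (1)·(0.25)) / 3 = 1/3 = 0.3333
  s[A,C] = ((-2)·(1.5) + (0)·(2.5) + (1)·(-2.5) + (1)·(-1.5)) / 3 = -7/3 = -2.3333
  s[B,B] = ((0.25)·(0.25) + (-1.75)·(-1.75) + (1.25)·(1.25) + (0.25)·(0.25)) / 3 = 4.75/3 = 1.5833
  s[B,C] = ((0.25)·(1.5) + (-1.75)·(2.5) + (1.25)·(-2.5) + (0.25)·(-1.5)) / 3 = -7.5/3 = -2.5
  s[C,C] = ((1.5)·(1.5) + (2.5)·(2.5) + (-2.5)·(-2.5) + (-1.5)·(-1.5)) / 3 = 17/3 = 5.6667
  Sample standard deviations s_i = √(s[i,i]):
  s(A) = √(2) = 1.4142
  s(B) = √(1.5833) = 1.2583
  s(C) = √(5.6667) = 2.3805

Step 3 — r_{ij} = s_{ij} / (s_i · s_j):
  r[A,A] = 1 (diagonal).
  r[A,B] = 0.3333 / (1.4142 · 1.2583) = 0.3333 / 1.7795 = 0.1873
  r[A,C] = -2.3333 / (1.4142 · 2.3805) = -2.3333 / 3.3665 = -0.6931
  r[B,B] = 1 (diagonal).
  r[B,C] = -2.5 / (1.2583 · 2.3805) = -2.5 / 2.9954 = -0.8346
  r[C,C] = 1 (diagonal).

R is symmetric with unit diagonal. Assembling:

R = [[1, 0.1873, -0.6931],
 [0.1873, 1, -0.8346],
 [-0.6931, -0.8346, 1]]


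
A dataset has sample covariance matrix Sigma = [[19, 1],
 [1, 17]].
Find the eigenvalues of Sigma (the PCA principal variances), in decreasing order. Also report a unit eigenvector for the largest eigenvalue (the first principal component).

Step 1 — characteristic polynomial of 2×2 Sigma:
  det(Sigma - λI) = λ² - trace · λ + det = 0.
  trace = 19 + 17 = 36, det = 19·17 - (1)² = 322.
Step 2 — discriminant:
  Δ = trace² - 4·det = 1296 - 1288 = 8.
Step 3 — eigenvalues:
  λ = (trace ± √Δ)/2 = (36 ± 2.8284)/2,
  λ_1 = 19.4142,  λ_2 = 16.5858.

Step 4 — unit eigenvector for λ_1: solve (Sigma - λ_1 I)v = 0. First row:
  (19 - 19.4142)·v_x + (1)·v_y = 0, i.e. (-0.4142)·v_x + (1)·v_y = 0,
  so v ∝ (b, λ_1 - a) = (1, 0.4142) = u.
  ||u|| = √((1)² + (0.4142)²) = √(1.1716) ≈ 1.0824,
  v_1 = u/||u|| ≈ (0.9239, 0.3827) (||v_1|| = 1).

λ_1 = 19.4142,  λ_2 = 16.5858;  v_1 ≈ (0.9239, 0.3827)


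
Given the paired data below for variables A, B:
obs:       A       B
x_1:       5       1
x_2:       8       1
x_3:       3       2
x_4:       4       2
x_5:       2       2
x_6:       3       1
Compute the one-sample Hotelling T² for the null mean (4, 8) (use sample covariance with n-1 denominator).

Step 1 — sample mean vector:
  mean(A) = (5 + 8 + 3 + 4 + 2 + 3) / 6 = 25/6 = 4.1667
  mean(B) = (1 + 1 + 2 + 2 + 2 + 1) / 6 = 9/6 = 1.5
  x̄ = (4.1667, 1.5),  deviation x̄ - mu_0 = (4.1667, 1.5) - (4, 8) = (0.1667, -6.5).

Step 2 — sample covariance matrix, S[i,j] = (1/(n-1)) · Σ_k (x_{k,i} - mean_i) · (x_{k,j} - mean_j), divisor n-1 = 5:
  S[A,A] = ((0.8333)·(0.8333) + (3.8333)·(3.8333) + (-1.1667)·(-1.1667) + (-0.1667)·(-0.1667) + (-2.1667)·(-2.1667) + (-1.1667)·(-1.1667)) / 5 = 22.8333/5 = 4.5667
  S[A,B] = ((0.8333)·(-0.5) + (3.8333)·(-0.5) + (-1.1667)·(0.5) + (-0.1667)·(0.5) + (-2.1667)·(0.5) + (-1.1667)·(-0.5)) / 5 = -3.5/5 = -0.7
  S[B,B] = ((-0.5)·(-0.5) + (-0.5)·(-0.5) + (0.5)·(0.5) + (0.5)·(0.5) + (0.5)·(0.5) + (-0.5)·(-0.5)) / 5 = 1.5/5 = 0.3
  S = [[4.5667, -0.7],
 [-0.7, 0.3]].

Step 3 — invert S. det(S) = 4.5667·0.3 - (-0.7)² = 0.88.
  S^{-1} = (1/det) · [[d, -b], [-b, a]] = [[0.3409, 0.7955],
 [0.7955, 5.1894]].

Step 4 — quadratic form (x̄ - mu_0)^T · S^{-1} · (x̄ - mu_0):
  S^{-1} · (x̄ - mu_0) = (-5.1136, -33.5985),
  (x̄ - mu_0)^T · [...] = (0.1667)·(-5.1136) + (-6.5)·(-33.5985) = 217.5379.

Step 5 — scale by n: T² = 6 · 217.5379 = 1305.2273.

T² ≈ 1305.2273


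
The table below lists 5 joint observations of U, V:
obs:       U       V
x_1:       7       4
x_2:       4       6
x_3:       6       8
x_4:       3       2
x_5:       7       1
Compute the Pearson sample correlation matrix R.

Step 1 — column means:
  mean(U) = (7 + 4 + 6 + 3 + 7) / 5 = 27/5 = 5.4
  mean(V) = (4 + 6 + 8 + 2 + 1) / 5 = 21/5 = 4.2

Step 2 — sample variances and covariances s[i,j] = (1/(n-1)) · Σ_k (x_{k,i} - mean_i) · (x_{k,j} - mean_j), with n-1 = 4:
  s[U,U] = ((1.6)·(1.6) + (-1.4)·(-1.4) + (0.6)·(0.6) + (-2.4)·(-2.4) + (1.6)·(1.6)) / 4 = 13.2/4 = 3.3
  s[U,V] = ((1.6)·(-0.2) + (-1.4)·(1.8) + (0.6)·(3.8) + (-2.4)·(-2.2) + (1.6)·(-3.2)) / 4 = -0.4/4 = -0.1
  s[V,V] = ((-0.2)·(-0.2) + (1.8)·(1.8) + (3.8)·(3.8) + (-2.2)·(-2.2) + (-3.2)·(-3.2)) / 4 = 32.8/4 = 8.2
  Sample standard deviations s_i = √(s[i,i]):
  s(U) = √(3.3) = 1.8166
  s(V) = √(8.2) = 2.8636

Step 3 — r_{ij} = s_{ij} / (s_i · s_j):
  r[U,U] = 1 (diagonal).
  r[U,V] = -0.1 / (1.8166 · 2.8636) = -0.1 / 5.2019 = -0.0192
  r[V,V] = 1 (diagonal).

R is symmetric with unit diagonal. Assembling:

R = [[1, -0.0192],
 [-0.0192, 1]]


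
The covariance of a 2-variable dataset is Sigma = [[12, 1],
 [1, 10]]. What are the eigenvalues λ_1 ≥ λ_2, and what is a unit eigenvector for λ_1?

Step 1 — characteristic polynomial of 2×2 Sigma:
  det(Sigma - λI) = λ² - trace · λ + det = 0.
  trace = 12 + 10 = 22, det = 12·10 - (1)² = 119.
Step 2 — discriminant:
  Δ = trace² - 4·det = 484 - 476 = 8.
Step 3 — eigenvalues:
  λ = (trace ± √Δ)/2 = (22 ± 2.8284)/2,
  λ_1 = 12.4142,  λ_2 = 9.5858.

Step 4 — unit eigenvector for λ_1: solve (Sigma - λ_1 I)v = 0. First row:
  (12 - 12.4142)·v_x + (1)·v_y = 0, i.e. (-0.4142)·v_x + (1)·v_y = 0,
  so v ∝ (b, λ_1 - a) = (1, 0.4142) = u.
  ||u|| = √((1)² + (0.4142)²) = √(1.1716) ≈ 1.0824,
  v_1 = u/||u|| ≈ (0.9239, 0.3827) (||v_1|| = 1).

λ_1 = 12.4142,  λ_2 = 9.5858;  v_1 ≈ (0.9239, 0.3827)


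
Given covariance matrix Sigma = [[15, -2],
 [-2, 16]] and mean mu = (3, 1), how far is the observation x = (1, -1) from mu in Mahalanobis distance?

Step 1 — centre the observation: (x - mu) = (-2, -2).

Step 2 — invert Sigma. det(Sigma) = 15·16 - (-2)² = 236.
  Sigma^{-1} = (1/det) · [[d, -b], [-b, a]] = [[0.0678, 0.0085],
 [0.0085, 0.0636]].

Step 3 — form the quadratic (x - mu)^T · Sigma^{-1} · (x - mu):
  Sigma^{-1} · (x - mu) = (-0.1525, -0.1441).
  (x - mu)^T · [Sigma^{-1} · (x - mu)] = (-2)·(-0.1525) + (-2)·(-0.1441) = 0.5932.

Step 4 — take square root: d = √(0.5932) ≈ 0.7702.

d(x, mu) = √(0.5932) ≈ 0.7702


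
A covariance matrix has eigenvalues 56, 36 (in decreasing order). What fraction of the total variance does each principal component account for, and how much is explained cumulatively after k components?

Step 1 — total variance = trace(Sigma) = Σ λ_i = 56 + 36 = 92.

Step 2 — fraction explained by component i = λ_i / Σ λ:
  PC1: 56/92 = 0.6087
  PC2: 36/92 = 0.3913

Step 3 — cumulative fraction after k components = (λ_1 + ... + λ_k) / Σ λ:
  k = 1: 56/92 = 0.6087
  k = 2: (56 + 36)/92 = 92/92 = 1

Summary (fraction, with percent):

explained: PC1 0.6087 (60.87%), PC2 0.3913 (39.13%);  cumulative: 0.6087, 1


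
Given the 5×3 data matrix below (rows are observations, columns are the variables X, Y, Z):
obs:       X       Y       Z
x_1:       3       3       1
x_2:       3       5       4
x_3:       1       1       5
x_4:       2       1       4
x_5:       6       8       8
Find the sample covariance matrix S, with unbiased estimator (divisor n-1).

Step 1 — column means:
  mean(X) = (3 + 3 + 1 + 2 + 6) / 5 = 15/5 = 3
  mean(Y) = (3 + 5 + 1 + 1 + 8) / 5 = 18/5 = 3.6
  mean(Z) = (1 + 4 + 5 + 4 + 8) / 5 = 22/5 = 4.4

Step 2 — sample covariance S[i,j] = (1/(n-1)) · Σ_k (x_{k,i} - mean_i) · (x_{k,j} - mean_j), with n-1 = 4.
  S[X,X] = ((0)·(0) + (0)·(0) + (-2)·(-2) + (-1)·(-1) + (3)·(3)) / 4 = 14/4 = 3.5
  S[X,Y] = ((0)·(-0.6) + (0)·(1.4) + (-2)·(-2.6) + (-1)·(-2.6) + (3)·(4.4)) / 4 = 21/4 = 5.25
  S[X,Z] = ((0)·(-3.4) + (0)·(-0.4) + (-2)·(0.6) + (-1)·(-0.4) + (3)·(3.6)) / 4 = 10/4 = 2.5
  S[Y,Y] = ((-0.6)·(-0.6) + (1.4)·(1.4) + (-2.6)·(-2.6) + (-2.6)·(-2.6) + (4.4)·(4.4)) / 4 = 35.2/4 = 8.8
  S[Y,Z] = ((-0.6)·(-3.4) + (1.4)·(-0.4) + (-2.6)·(0.6) + (-2.6)·(-0.4) + (4.4)·(3.6)) / 4 = 16.8/4 = 4.2
  S[Z,Z] = ((-3.4)·(-3.4) + (-0.4)·(-0.4) + (0.6)·(0.6) + (-0.4)·(-0.4) + (3.6)·(3.6)) / 4 = 25.2/4 = 6.3

S is symmetric (S[j,i] = S[i,j]). Assembling:

S = [[3.5, 5.25, 2.5],
 [5.25, 8.8, 4.2],
 [2.5, 4.2, 6.3]]


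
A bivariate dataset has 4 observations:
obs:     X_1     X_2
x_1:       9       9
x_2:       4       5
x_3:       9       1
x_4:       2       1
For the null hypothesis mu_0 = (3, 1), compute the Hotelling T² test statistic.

Step 1 — sample mean vector:
  mean(X_1) = (9 + 4 + 9 + 2) / 4 = 24/4 = 6
  mean(X_2) = (9 + 5 + 1 + 1) / 4 = 16/4 = 4
  x̄ = (6, 4),  deviation x̄ - mu_0 = (6, 4) - (3, 1) = (3, 3).

Step 2 — sample covariance matrix, S[i,j] = (1/(n-1)) · Σ_k (x_{k,i} - mean_i) · (x_{k,j} - mean_j), divisor n-1 = 3:
  S[X_1,X_1] = ((3)·(3) + (-2)·(-2) + (3)·(3) + (-4)·(-4)) / 3 = 38/3 = 12.6667
  S[X_1,X_2] = ((3)·(5) + (-2)·(1) + (3)·(-3) + (-4)·(-3)) / 3 = 16/3 = 5.3333
  S[X_2,X_2] = ((5)·(5) + (1)·(1) + (-3)·(-3) + (-3)·(-3)) / 3 = 44/3 = 14.6667
  S = [[12.6667, 5.3333],
 [5.3333, 14.6667]].

Step 3 — invert S. det(S) = 12.6667·14.6667 - (5.3333)² = 157.3333.
  S^{-1} = (1/det) · [[d, -b], [-b, a]] = [[0.0932, -0.0339],
 [-0.0339, 0.0805]].

Step 4 — quadratic form (x̄ - mu_0)^T · S^{-1} · (x̄ - mu_0):
  S^{-1} · (x̄ - mu_0) = (0.178, 0.1398),
  (x̄ - mu_0)^T · [...] = (3)·(0.178) + (3)·(0.1398) = 0.9534.

Step 5 — scale by n: T² = 4 · 0.9534 = 3.8136.

T² ≈ 3.8136


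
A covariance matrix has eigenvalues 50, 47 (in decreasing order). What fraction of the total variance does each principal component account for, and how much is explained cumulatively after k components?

Step 1 — total variance = trace(Sigma) = Σ λ_i = 50 + 47 = 97.

Step 2 — fraction explained by component i = λ_i / Σ λ:
  PC1: 50/97 = 0.5155
  PC2: 47/97 = 0.4845

Step 3 — cumulative fraction after k components = (λ_1 + ... + λ_k) / Σ λ:
  k = 1: 50/97 = 0.5155
  k = 2: (50 + 47)/97 = 97/97 = 1

Summary (fraction, with percent):

explained: PC1 0.5155 (51.55%), PC2 0.4845 (48.45%);  cumulative: 0.5155, 1


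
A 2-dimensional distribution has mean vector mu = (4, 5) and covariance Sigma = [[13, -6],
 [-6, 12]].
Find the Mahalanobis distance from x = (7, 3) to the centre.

Step 1 — centre the observation: (x - mu) = (3, -2).

Step 2 — invert Sigma. det(Sigma) = 13·12 - (-6)² = 120.
  Sigma^{-1} = (1/det) · [[d, -b], [-b, a]] = [[0.1, 0.05],
 [0.05, 0.1083]].

Step 3 — form the quadratic (x - mu)^T · Sigma^{-1} · (x - mu):
  Sigma^{-1} · (x - mu) = (0.2, -0.0667).
  (x - mu)^T · [Sigma^{-1} · (x - mu)] = (3)·(0.2) + (-2)·(-0.0667) = 0.7333.

Step 4 — take square root: d = √(0.7333) ≈ 0.8563.

d(x, mu) = √(0.7333) ≈ 0.8563


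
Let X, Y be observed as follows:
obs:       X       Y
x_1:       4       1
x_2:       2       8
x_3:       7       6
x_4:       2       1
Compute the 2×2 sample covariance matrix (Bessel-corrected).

Step 1 — column means:
  mean(X) = (4 + 2 + 7 + 2) / 4 = 15/4 = 3.75
  mean(Y) = (1 + 8 + 6 + 1) / 4 = 16/4 = 4

Step 2 — sample covariance S[i,j] = (1/(n-1)) · Σ_k (x_{k,i} - mean_i) · (x_{k,j} - mean_j), with n-1 = 3.
  S[X,X] = ((0.25)·(0.25) + (-1.75)·(-1.75) + (3.25)·(3.25) + (-1.75)·(-1.75)) / 3 = 16.75/3 = 5.5833
  S[X,Y] = ((0.25)·(-3) + (-1.75)·(4) + (3.25)·(2) + (-1.75)·(-3)) / 3 = 4/3 = 1.3333
  S[Y,Y] = ((-3)·(-3) + (4)·(4) + (2)·(2) + (-3)·(-3)) / 3 = 38/3 = 12.6667

S is symmetric (S[j,i] = S[i,j]). Assembling:

S = [[5.5833, 1.3333],
 [1.3333, 12.6667]]


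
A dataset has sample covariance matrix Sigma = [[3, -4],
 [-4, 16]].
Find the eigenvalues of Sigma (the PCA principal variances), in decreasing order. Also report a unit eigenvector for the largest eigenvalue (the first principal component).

Step 1 — characteristic polynomial of 2×2 Sigma:
  det(Sigma - λI) = λ² - trace · λ + det = 0.
  trace = 3 + 16 = 19, det = 3·16 - (-4)² = 32.
Step 2 — discriminant:
  Δ = trace² - 4·det = 361 - 128 = 233.
Step 3 — eigenvalues:
  λ = (trace ± √Δ)/2 = (19 ± 15.2643)/2,
  λ_1 = 17.1322,  λ_2 = 1.8678.

Step 4 — unit eigenvector for λ_1: solve (Sigma - λ_1 I)v = 0. First row:
  (3 - 17.1322)·v_x + (-4)·v_y = 0, i.e. (-14.1322)·v_x + (-4)·v_y = 0,
  so v ∝ (b, λ_1 - a) = (-4, 14.1322); multiply by -1 so the first entry is positive: u = (4, -14.1322).
  ||u|| = √((4)² + (-14.1322)²) = √(215.7182) ≈ 14.6873,
  v_1 = u/||u|| ≈ (0.2723, -0.9622) (||v_1|| = 1).

λ_1 = 17.1322,  λ_2 = 1.8678;  v_1 ≈ (0.2723, -0.9622)


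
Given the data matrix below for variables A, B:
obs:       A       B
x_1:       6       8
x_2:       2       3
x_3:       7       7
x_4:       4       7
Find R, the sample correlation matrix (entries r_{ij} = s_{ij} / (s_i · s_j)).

Step 1 — column means:
  mean(A) = (6 + 2 + 7 + 4) / 4 = 19/4 = 4.75
  mean(B) = (8 + 3 + 7 + 7) / 4 = 25/4 = 6.25

Step 2 — sample variances and covariances s[i,j] = (1/(n-1)) · Σ_k (x_{k,i} - mean_i) · (x_{k,j} - mean_j), with n-1 = 3:
  s[A,A] = ((1.25)·(1.25) + (-2.75)·(-2.75) + (2.25)·(2.25) + (-0.75)·(-0.75)) / 3 = 14.75/3 = 4.9167
  s[A,B] = ((1.25)·(1.75) + (-2.75)·(-3.25) + (2.25)·(0.75) + (-0.75)·(0.75)) / 3 = 12.25/3 = 4.0833
  s[B,B] = ((1.75)·(1.75) + (-3.25)·(-3.25) + (0.75)·(0.75) + (0.75)·(0.75)) / 3 = 14.75/3 = 4.9167
  Sample standard deviations s_i = √(s[i,i]):
  s(A) = √(4.9167) = 2.2174
  s(B) = √(4.9167) = 2.2174

Step 3 — r_{ij} = s_{ij} / (s_i · s_j):
  r[A,A] = 1 (diagonal).
  r[A,B] = 4.0833 / (2.2174 · 2.2174) = 4.0833 / 4.9167 = 0.8305
  r[B,B] = 1 (diagonal).

R is symmetric with unit diagonal. Assembling:

R = [[1, 0.8305],
 [0.8305, 1]]


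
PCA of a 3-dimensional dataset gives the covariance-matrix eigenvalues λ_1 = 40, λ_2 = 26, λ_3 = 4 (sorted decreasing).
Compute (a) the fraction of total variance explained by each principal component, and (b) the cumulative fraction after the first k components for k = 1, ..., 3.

Step 1 — total variance = trace(Sigma) = Σ λ_i = 40 + 26 + 4 = 70.

Step 2 — fraction explained by component i = λ_i / Σ λ:
  PC1: 40/70 = 0.5714
  PC2: 26/70 = 0.3714
  PC3: 4/70 = 0.0571

Step 3 — cumulative fraction after k components = (λ_1 + ... + λ_k) / Σ λ:
  k = 1: 40/70 = 0.5714
  k = 2: (40 + 26)/70 = 66/70 = 0.9429
  k = 3: (40 + 26 + 4)/70 = 70/70 = 1

Summary (fraction, with percent):

explained: PC1 0.5714 (57.14%), PC2 0.3714 (37.14%), PC3 0.0571 (5.71%);  cumulative: 0.5714, 0.9429, 1


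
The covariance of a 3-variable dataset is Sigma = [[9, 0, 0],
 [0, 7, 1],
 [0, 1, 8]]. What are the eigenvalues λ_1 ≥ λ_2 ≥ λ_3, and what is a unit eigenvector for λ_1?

Step 1 — characteristic polynomial p(λ) = det(λI - Sigma) = λ³ - tr·λ² + c_1·λ - det, where tr = trace, c_1 = sum of the principal 2×2 minors, det = det(Sigma):
  tr = 9 + 7 + 8 = 24,
  c_1 = (9·7 - (0)²) + (9·8 - (0)²) + (7·8 - (1)²) = 63 + 72 + 55 = 190,
  det = 9·(7·8 - (1)²) - (0)·((0)·8 - (1)·(0)) + (0)·((0)·(1) - 7·(0)) = 9·(55) - (0)·(0) + (0)·(0) = 495.
  So p(λ) = λ³ - 24λ² + 190λ - 495.
Step 2 — look for an integer root (rational root theorem: any rational root is an integer divisor of 495). Testing λ = 9:
  p(9) = 729 - 1944 + 1710 - 495 = 0  ✓
  Dividing out (λ - 9): p(λ) = (λ - 9)(λ² - 15λ + 55).
Step 3 — remaining eigenvalues from the quadratic λ² - 15λ + 55 = 0:
  Δ = 15² - 4·55 = 225 - 220 = 5,  λ = (15 ± √5)/2 = (15 ± 2.2361)/2 ≈ 8.618 or 6.382.
  Sorted: λ_1 = 9,  λ_2 = 8.618,  λ_3 = 6.382  (check: sum = 24 = tr ✓).

Step 4 — unit eigenvector for λ_1 = 9: v spans the null space of (Sigma - λ_1 I), whose rows are
  r_1 = (0, 0, 0),  r_2 = (0, -2, 1),  r_3 = (0, 1, -1).
  v is orthogonal to every row, so take v ∝ r_2 × r_3 = ((-2)·(-1) - (1)·(1), (1)·(0) - (0)·(-1), (0)·(1) - (-2)·(0)) = (1, 0, 0).
  Let u = (1, 0, 0).
  ||u|| = √((1)² + (0)² + (0)²) = √(1) = 1,  v_1 = u/||u|| ≈ (1, 0, 0) (||v_1|| = 1).

λ_1 = 9,  λ_2 = 8.618,  λ_3 = 6.382;  v_1 ≈ (1, 0, 0)


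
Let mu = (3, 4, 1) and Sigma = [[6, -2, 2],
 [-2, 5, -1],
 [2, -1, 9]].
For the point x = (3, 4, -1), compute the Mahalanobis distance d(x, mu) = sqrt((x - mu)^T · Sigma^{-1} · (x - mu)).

Step 1 — centre the observation: (x - mu) = (0, 0, -2).

Step 2 — invert Sigma (cofactor / det for 3×3, or solve directly):
  Sigma^{-1} = [[0.2037, 0.0741, -0.037],
 [0.0741, 0.2315, 0.0093],
 [-0.037, 0.0093, 0.1204]].

Step 3 — form the quadratic (x - mu)^T · Sigma^{-1} · (x - mu):
  Sigma^{-1} · (x - mu) = (0.0741, -0.0185, -0.2407).
  (x - mu)^T · [Sigma^{-1} · (x - mu)] = (0)·(0.0741) + (0)·(-0.0185) + (-2)·(-0.2407) = 0.4815.

Step 4 — take square root: d = √(0.4815) ≈ 0.6939.

d(x, mu) = √(0.4815) ≈ 0.6939


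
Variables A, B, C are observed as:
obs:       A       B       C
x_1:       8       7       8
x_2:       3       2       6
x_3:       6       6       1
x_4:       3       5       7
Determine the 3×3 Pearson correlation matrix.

Step 1 — column means:
  mean(A) = (8 + 3 + 6 + 3) / 4 = 20/4 = 5
  mean(B) = (7 + 2 + 6 + 5) / 4 = 20/4 = 5
  mean(C) = (8 + 6 + 1 + 7) / 4 = 22/4 = 5.5

Step 2 — sample variances and covariances s[i,j] = (1/(n-1)) · Σ_k (x_{k,i} - mean_i) · (x_{k,j} - mean_j), with n-1 = 3:
  s[A,A] = ((3)·(3) + (-2)·(-2) + (1)·(1) + (-2)·(-2)) / 3 = 18/3 = 6
  s[A,B] = ((3)·(2) + (-2)·(-3) + (1)·(1) + (-2)·(0)) / 3 = 13/3 = 4.3333
  s[A,C] = ((3)·(2.5) + (-2)·(0.5) + (1)·(-4.5) + (-2)·(1.5)) / 3 = -1/3 = -0.3333
  s[B,B] = ((2)·(2) + (-3)·(-3) + (1)·(1) + (0)·(0)) / 3 = 14/3 = 4.6667
  s[B,C] = ((2)·(2.5) + (-3)·(0.5) + (1)·(-4.5) + (0)·(1.5)) / 3 = -1/3 = -0.3333
  s[C,C] = ((2.5)·(2.5) + (0.5)·(0.5) + (-4.5)·(-4.5) + (1.5)·(1.5)) / 3 = 29/3 = 9.6667
  Sample standard deviations s_i = √(s[i,i]):
  s(A) = √(6) = 2.4495
  s(B) = √(4.6667) = 2.1602
  s(C) = √(9.6667) = 3.1091

Step 3 — r_{ij} = s_{ij} / (s_i · s_j):
  r[A,A] = 1 (diagonal).
  r[A,B] = 4.3333 / (2.4495 · 2.1602) = 4.3333 / 5.2915 = 0.8189
  r[A,C] = -0.3333 / (2.4495 · 3.1091) = -0.3333 / 7.6158 = -0.0438
  r[B,B] = 1 (diagonal).
  r[B,C] = -0.3333 / (2.1602 · 3.1091) = -0.3333 / 6.7165 = -0.0496
  r[C,C] = 1 (diagonal).

R is symmetric with unit diagonal. Assembling:

R = [[1, 0.8189, -0.0438],
 [0.8189, 1, -0.0496],
 [-0.0438, -0.0496, 1]]


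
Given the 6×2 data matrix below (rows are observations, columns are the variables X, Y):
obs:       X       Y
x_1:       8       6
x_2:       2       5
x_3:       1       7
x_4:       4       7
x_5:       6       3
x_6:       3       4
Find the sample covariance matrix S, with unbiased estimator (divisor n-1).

Step 1 — column means:
  mean(X) = (8 + 2 + 1 + 4 + 6 + 3) / 6 = 24/6 = 4
  mean(Y) = (6 + 5 + 7 + 7 + 3 + 4) / 6 = 32/6 = 5.3333

Step 2 — sample covariance S[i,j] = (1/(n-1)) · Σ_k (x_{k,i} - mean_i) · (x_{k,j} - mean_j), with n-1 = 5.
  S[X,X] = ((4)·(4) + (-2)·(-2) + (-3)·(-3) + (0)·(0) + (2)·(2) + (-1)·(-1)) / 5 = 34/5 = 6.8
  S[X,Y] = ((4)·(0.6667) + (-2)·(-0.3333) + (-3)·(1.6667) + (0)·(1.6667) + (2)·(-2.3333) + (-1)·(-1.3333)) / 5 = -5/5 = -1
  S[Y,Y] = ((0.6667)·(0.6667) + (-0.3333)·(-0.3333) + (1.6667)·(1.6667) + (1.6667)·(1.6667) + (-2.3333)·(-2.3333) + (-1.3333)·(-1.3333)) / 5 = 13.3333/5 = 2.6667

S is symmetric (S[j,i] = S[i,j]). Assembling:

S = [[6.8, -1],
 [-1, 2.6667]]


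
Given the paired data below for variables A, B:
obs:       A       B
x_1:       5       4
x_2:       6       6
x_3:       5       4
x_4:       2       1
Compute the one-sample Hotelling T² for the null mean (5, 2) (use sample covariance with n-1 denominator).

Step 1 — sample mean vector:
  mean(A) = (5 + 6 + 5 + 2) / 4 = 18/4 = 4.5
  mean(B) = (4 + 6 + 4 + 1) / 4 = 15/4 = 3.75
  x̄ = (4.5, 3.75),  deviation x̄ - mu_0 = (4.5, 3.75) - (5, 2) = (-0.5, 1.75).

Step 2 — sample covariance matrix, S[i,j] = (1/(n-1)) · Σ_k (x_{k,i} - mean_i) · (x_{k,j} - mean_j), divisor n-1 = 3:
  S[A,A] = ((0.5)·(0.5) + (1.5)·(1.5) + (0.5)·(0.5) + (-2.5)·(-2.5)) / 3 = 9/3 = 3
  S[A,B] = ((0.5)·(0.25) + (1.5)·(2.25) + (0.5)·(0.25) + (-2.5)·(-2.75)) / 3 = 10.5/3 = 3.5
  S[B,B] = ((0.25)·(0.25) + (2.25)·(2.25) + (0.25)·(0.25) + (-2.75)·(-2.75)) / 3 = 12.75/3 = 4.25
  S = [[3, 3.5],
 [3.5, 4.25]].

Step 3 — invert S. det(S) = 3·4.25 - (3.5)² = 0.5.
  S^{-1} = (1/det) · [[d, -b], [-b, a]] = [[8.5, -7],
 [-7, 6]].

Step 4 — quadratic form (x̄ - mu_0)^T · S^{-1} · (x̄ - mu_0):
  S^{-1} · (x̄ - mu_0) = (-16.5, 14),
  (x̄ - mu_0)^T · [...] = (-0.5)·(-16.5) + (1.75)·(14) = 32.75.

Step 5 — scale by n: T² = 4 · 32.75 = 131.

T² ≈ 131


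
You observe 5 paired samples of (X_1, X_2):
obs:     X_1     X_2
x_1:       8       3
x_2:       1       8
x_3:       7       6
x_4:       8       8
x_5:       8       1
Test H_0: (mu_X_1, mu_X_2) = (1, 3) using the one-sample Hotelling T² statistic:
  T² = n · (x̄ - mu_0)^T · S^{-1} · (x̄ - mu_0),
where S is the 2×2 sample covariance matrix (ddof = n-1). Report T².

Step 1 — sample mean vector:
  mean(X_1) = (8 + 1 + 7 + 8 + 8) / 5 = 32/5 = 6.4
  mean(X_2) = (3 + 8 + 6 + 8 + 1) / 5 = 26/5 = 5.2
  x̄ = (6.4, 5.2),  deviation x̄ - mu_0 = (6.4, 5.2) - (1, 3) = (5.4, 2.2).

Step 2 — sample covariance matrix, S[i,j] = (1/(n-1)) · Σ_k (x_{k,i} - mean_i) · (x_{k,j} - mean_j), divisor n-1 = 4:
  S[X_1,X_1] = ((1.6)·(1.6) + (-5.4)·(-5.4) + (0.6)·(0.6) + (1.6)·(1.6) + (1.6)·(1.6)) / 4 = 37.2/4 = 9.3
  S[X_1,X_2] = ((1.6)·(-2.2) + (-5.4)·(2.8) + (0.6)·(0.8) + (1.6)·(2.8) + (1.6)·(-4.2)) / 4 = -20.4/4 = -5.1
  S[X_2,X_2] = ((-2.2)·(-2.2) + (2.8)·(2.8) + (0.8)·(0.8) + (2.8)·(2.8) + (-4.2)·(-4.2)) / 4 = 38.8/4 = 9.7
  S = [[9.3, -5.1],
 [-5.1, 9.7]].

Step 3 — invert S. det(S) = 9.3·9.7 - (-5.1)² = 64.2.
  S^{-1} = (1/det) · [[d, -b], [-b, a]] = [[0.1511, 0.0794],
 [0.0794, 0.1449]].

Step 4 — quadratic form (x̄ - mu_0)^T · S^{-1} · (x̄ - mu_0):
  S^{-1} · (x̄ - mu_0) = (0.9907, 0.7477),
  (x̄ - mu_0)^T · [...] = (5.4)·(0.9907) + (2.2)·(0.7477) = 6.9944.

Step 5 — scale by n: T² = 5 · 6.9944 = 34.972.

T² ≈ 34.972
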